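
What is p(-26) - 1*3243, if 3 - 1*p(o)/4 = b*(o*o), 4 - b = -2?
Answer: -19455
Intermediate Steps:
b = 6 (b = 4 - 1*(-2) = 4 + 2 = 6)
p(o) = 12 - 24*o**2 (p(o) = 12 - 24*o*o = 12 - 24*o**2)
p(-26) - 1*3243 = (12 - 24*(-26)**2) - 1*3243 = (12 - 24*676) - 3243 = (12 - 16224) - 3243 = -16212 - 3243 = -19455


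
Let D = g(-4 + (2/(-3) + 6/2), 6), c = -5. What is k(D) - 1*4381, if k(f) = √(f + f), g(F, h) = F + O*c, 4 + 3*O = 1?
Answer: -4381 + 2*√15/3 ≈ -4378.4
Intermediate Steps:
O = -1 (O = -4/3 + (⅓)*1 = -4/3 + ⅓ = -1)
g(F, h) = 5 + F (g(F, h) = F - 1*(-5) = F + 5 = 5 + F)
D = 10/3 (D = 5 + (-4 + (2/(-3) + 6/2)) = 5 + (-4 + (2*(-⅓) + 6*(½))) = 5 + (-4 + (-⅔ + 3)) = 5 + (-4 + 7/3) = 5 - 5/3 = 10/3 ≈ 3.3333)
k(f) = √2*√f (k(f) = √(2*f) = √2*√f)
k(D) - 1*4381 = √2*√(10/3) - 1*4381 = √2*(√30/3) - 4381 = 2*√15/3 - 4381 = -4381 + 2*√15/3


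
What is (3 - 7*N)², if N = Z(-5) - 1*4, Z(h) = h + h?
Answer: 10201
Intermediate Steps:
Z(h) = 2*h
N = -14 (N = 2*(-5) - 1*4 = -10 - 4 = -14)
(3 - 7*N)² = (3 - 7*(-14))² = (3 + 98)² = 101² = 10201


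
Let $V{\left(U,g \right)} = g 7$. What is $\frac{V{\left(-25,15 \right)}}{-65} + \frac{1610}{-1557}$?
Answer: $- \frac{53627}{20241} \approx -2.6494$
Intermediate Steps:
$V{\left(U,g \right)} = 7 g$
$\frac{V{\left(-25,15 \right)}}{-65} + \frac{1610}{-1557} = \frac{7 \cdot 15}{-65} + \frac{1610}{-1557} = 105 \left(- \frac{1}{65}\right) + 1610 \left(- \frac{1}{1557}\right) = - \frac{21}{13} - \frac{1610}{1557} = - \frac{53627}{20241}$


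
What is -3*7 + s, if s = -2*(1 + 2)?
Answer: -27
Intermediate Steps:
s = -6 (s = -2*3 = -6)
-3*7 + s = -3*7 - 6 = -21 - 6 = -27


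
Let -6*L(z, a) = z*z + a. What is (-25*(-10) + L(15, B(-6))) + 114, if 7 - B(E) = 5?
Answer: 1957/6 ≈ 326.17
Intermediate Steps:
B(E) = 2 (B(E) = 7 - 1*5 = 7 - 5 = 2)
L(z, a) = -a/6 - z**2/6 (L(z, a) = -(z*z + a)/6 = -(z**2 + a)/6 = -(a + z**2)/6 = -a/6 - z**2/6)
(-25*(-10) + L(15, B(-6))) + 114 = (-25*(-10) + (-1/6*2 - 1/6*15**2)) + 114 = (250 + (-1/3 - 1/6*225)) + 114 = (250 + (-1/3 - 75/2)) + 114 = (250 - 227/6) + 114 = 1273/6 + 114 = 1957/6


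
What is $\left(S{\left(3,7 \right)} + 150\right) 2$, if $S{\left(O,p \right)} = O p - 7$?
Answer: $328$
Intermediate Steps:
$S{\left(O,p \right)} = -7 + O p$
$\left(S{\left(3,7 \right)} + 150\right) 2 = \left(\left(-7 + 3 \cdot 7\right) + 150\right) 2 = \left(\left(-7 + 21\right) + 150\right) 2 = \left(14 + 150\right) 2 = 164 \cdot 2 = 328$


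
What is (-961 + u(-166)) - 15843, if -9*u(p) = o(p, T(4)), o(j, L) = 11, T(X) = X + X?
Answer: -151247/9 ≈ -16805.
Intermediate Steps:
T(X) = 2*X
u(p) = -11/9 (u(p) = -⅑*11 = -11/9)
(-961 + u(-166)) - 15843 = (-961 - 11/9) - 15843 = -8660/9 - 15843 = -151247/9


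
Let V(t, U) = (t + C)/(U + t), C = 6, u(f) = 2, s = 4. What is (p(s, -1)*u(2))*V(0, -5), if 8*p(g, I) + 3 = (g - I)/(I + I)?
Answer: 33/20 ≈ 1.6500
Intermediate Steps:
V(t, U) = (6 + t)/(U + t) (V(t, U) = (t + 6)/(U + t) = (6 + t)/(U + t))
p(g, I) = -3/8 + (g - I)/(16*I) (p(g, I) = -3/8 + ((g - I)/(I + I))/8 = -3/8 + ((g - I)/((2*I)))/8 = -3/8 + ((g - I)*(1/(2*I)))/8 = -3/8 + ((g - I)/(2*I))/8 = -3/8 + (g - I)/(16*I))
(p(s, -1)*u(2))*V(0, -5) = (((1/16)*(4 - 7*(-1))/(-1))*2)*((6 + 0)/(-5 + 0)) = (((1/16)*(-1)*(4 + 7))*2)*(6/(-5)) = (((1/16)*(-1)*11)*2)*(-⅕*6) = -11/16*2*(-6/5) = -11/8*(-6/5) = 33/20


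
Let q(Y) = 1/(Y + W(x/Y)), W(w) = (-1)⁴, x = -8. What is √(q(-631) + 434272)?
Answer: √19151395130/210 ≈ 658.99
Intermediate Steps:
W(w) = 1
q(Y) = 1/(1 + Y) (q(Y) = 1/(Y + 1) = 1/(1 + Y))
√(q(-631) + 434272) = √(1/(1 - 631) + 434272) = √(1/(-630) + 434272) = √(-1/630 + 434272) = √(273591359/630) = √19151395130/210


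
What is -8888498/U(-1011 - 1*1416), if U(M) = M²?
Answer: -8888498/5890329 ≈ -1.5090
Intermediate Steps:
-8888498/U(-1011 - 1*1416) = -8888498/(-1011 - 1*1416)² = -8888498/(-1011 - 1416)² = -8888498/((-2427)²) = -8888498/5890329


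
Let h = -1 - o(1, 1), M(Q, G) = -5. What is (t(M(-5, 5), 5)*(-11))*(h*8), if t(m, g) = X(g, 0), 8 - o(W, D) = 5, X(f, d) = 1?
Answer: 352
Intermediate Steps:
o(W, D) = 3 (o(W, D) = 8 - 1*5 = 8 - 5 = 3)
h = -4 (h = -1 - 1*3 = -1 - 3 = -4)
t(m, g) = 1
(t(M(-5, 5), 5)*(-11))*(h*8) = (1*(-11))*(-4*8) = -11*(-32) = 352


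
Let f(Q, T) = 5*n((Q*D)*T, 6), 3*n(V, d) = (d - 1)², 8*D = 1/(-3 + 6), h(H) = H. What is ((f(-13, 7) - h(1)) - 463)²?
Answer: 1605289/9 ≈ 1.7837e+5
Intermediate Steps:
D = 1/24 (D = 1/(8*(-3 + 6)) = (⅛)/3 = (⅛)*(⅓) = 1/24 ≈ 0.041667)
n(V, d) = (-1 + d)²/3 (n(V, d) = (d - 1)²/3 = (-1 + d)²/3)
f(Q, T) = 125/3 (f(Q, T) = 5*((-1 + 6)²/3) = 5*((⅓)*5²) = 5*((⅓)*25) = 5*(25/3) = 125/3)
((f(-13, 7) - h(1)) - 463)² = ((125/3 - 1*1) - 463)² = ((125/3 - 1) - 463)² = (122/3 - 463)² = (-1267/3)² = 1605289/9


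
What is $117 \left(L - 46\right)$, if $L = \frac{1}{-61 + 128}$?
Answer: $- \frac{360477}{67} \approx -5380.3$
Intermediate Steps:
$L = \frac{1}{67} \approx 0.014925$
$117 \left(L - 46\right) = 117 \left(\frac{1}{67} - 46\right) = 117 \left(- \frac{3081}{67}\right) = - \frac{360477}{67}$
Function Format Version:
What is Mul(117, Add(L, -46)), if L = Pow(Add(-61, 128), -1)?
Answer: Rational(-360477, 67) ≈ -5380.3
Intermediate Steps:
L = Rational(1, 67) (L = Pow(67, -1) = Rational(1, 67) ≈ 0.014925)
Mul(117, Add(L, -46)) = Mul(117, Add(Rational(1, 67), -46)) = Mul(117, Rational(-3081, 67)) = Rational(-360477, 67)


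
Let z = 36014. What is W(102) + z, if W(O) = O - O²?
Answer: 25712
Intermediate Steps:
W(102) + z = 102*(1 - 1*102) + 36014 = 102*(1 - 102) + 36014 = 102*(-101) + 36014 = -10302 + 36014 = 25712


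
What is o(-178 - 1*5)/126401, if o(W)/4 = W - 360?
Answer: -2172/126401 ≈ -0.017183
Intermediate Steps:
o(W) = -1440 + 4*W (o(W) = 4*(W - 360) = 4*(-360 + W) = -1440 + 4*W)
o(-178 - 1*5)/126401 = (-1440 + 4*(-178 - 1*5))/126401 = (-1440 + 4*(-178 - 5))*(1/126401) = (-1440 + 4*(-183))*(1/126401) = (-1440 - 732)*(1/126401) = -2172*1/126401 = -2172/126401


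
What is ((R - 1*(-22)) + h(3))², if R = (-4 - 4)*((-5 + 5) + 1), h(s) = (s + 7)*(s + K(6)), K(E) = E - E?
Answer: 1936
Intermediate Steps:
K(E) = 0
h(s) = s*(7 + s) (h(s) = (s + 7)*(s + 0) = (7 + s)*s = s*(7 + s))
R = -8 (R = -8*(0 + 1) = -8*1 = -8)
((R - 1*(-22)) + h(3))² = ((-8 - 1*(-22)) + 3*(7 + 3))² = ((-8 + 22) + 3*10)² = (14 + 30)² = 44² = 1936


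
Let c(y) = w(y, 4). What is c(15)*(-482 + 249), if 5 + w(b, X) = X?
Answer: 233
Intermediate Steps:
w(b, X) = -5 + X
c(y) = -1 (c(y) = -5 + 4 = -1)
c(15)*(-482 + 249) = -(-482 + 249) = -1*(-233) = 233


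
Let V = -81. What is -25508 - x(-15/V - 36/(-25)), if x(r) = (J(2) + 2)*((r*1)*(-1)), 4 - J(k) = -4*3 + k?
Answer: -17200348/675 ≈ -25482.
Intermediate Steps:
J(k) = 16 - k (J(k) = 4 - (-4*3 + k) = 4 - (-12 + k) = 4 + (12 - k) = 16 - k)
x(r) = -16*r (x(r) = ((16 - 1*2) + 2)*((r*1)*(-1)) = ((16 - 2) + 2)*(r*(-1)) = (14 + 2)*(-r) = 16*(-r) = -16*r)
-25508 - x(-15/V - 36/(-25)) = -25508 - (-16)*(-15/(-81) - 36/(-25)) = -25508 - (-16)*(-15*(-1/81) - 36*(-1/25)) = -25508 - (-16)*(5/27 + 36/25) = -25508 - (-16)*1097/675 = -25508 - 1*(-17552/675) = -25508 + 17552/675 = -17200348/675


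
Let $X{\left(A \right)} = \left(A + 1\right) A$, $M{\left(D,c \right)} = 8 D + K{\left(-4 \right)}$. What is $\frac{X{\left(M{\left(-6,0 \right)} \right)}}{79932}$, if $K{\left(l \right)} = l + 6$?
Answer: $\frac{345}{13322} \approx 0.025897$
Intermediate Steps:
$K{\left(l \right)} = 6 + l$
$M{\left(D,c \right)} = 2 + 8 D$ ($M{\left(D,c \right)} = 8 D + \left(6 - 4\right) = 8 D + 2 = 2 + 8 D$)
$X{\left(A \right)} = A \left(1 + A\right)$ ($X{\left(A \right)} = \left(1 + A\right) A = A \left(1 + A\right)$)
$\frac{X{\left(M{\left(-6,0 \right)} \right)}}{79932} = \frac{\left(2 + 8 \left(-6\right)\right) \left(1 + \left(2 + 8 \left(-6\right)\right)\right)}{79932} = \left(2 - 48\right) \left(1 + \left(2 - 48\right)\right) \frac{1}{79932} = - 46 \left(1 - 46\right) \frac{1}{79932} = \left(-46\right) \left(-45\right) \frac{1}{79932} = 2070 \cdot \frac{1}{79932} = \frac{345}{13322}$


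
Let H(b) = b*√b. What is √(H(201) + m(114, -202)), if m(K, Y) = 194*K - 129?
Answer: √(21987 + 201*√201) ≈ 157.60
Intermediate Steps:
H(b) = b^(3/2)
m(K, Y) = -129 + 194*K
√(H(201) + m(114, -202)) = √(201^(3/2) + (-129 + 194*114)) = √(201*√201 + (-129 + 22116)) = √(201*√201 + 21987) = √(21987 + 201*√201)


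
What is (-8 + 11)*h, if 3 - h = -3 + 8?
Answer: -6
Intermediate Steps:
h = -2 (h = 3 - (-3 + 8) = 3 - 1*5 = 3 - 5 = -2)
(-8 + 11)*h = (-8 + 11)*(-2) = 3*(-2) = -6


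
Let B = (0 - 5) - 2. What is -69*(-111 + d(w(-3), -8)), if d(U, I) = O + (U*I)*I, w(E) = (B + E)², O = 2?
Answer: -434079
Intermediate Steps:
B = -7 (B = -5 - 2 = -7)
w(E) = (-7 + E)²
d(U, I) = 2 + U*I² (d(U, I) = 2 + (U*I)*I = 2 + (I*U)*I = 2 + U*I²)
-69*(-111 + d(w(-3), -8)) = -69*(-111 + (2 + (-7 - 3)²*(-8)²)) = -69*(-111 + (2 + (-10)²*64)) = -69*(-111 + (2 + 100*64)) = -69*(-111 + (2 + 6400)) = -69*(-111 + 6402) = -69*6291 = -434079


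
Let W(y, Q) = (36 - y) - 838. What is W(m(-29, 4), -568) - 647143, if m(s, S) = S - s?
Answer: -647978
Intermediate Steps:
W(y, Q) = -802 - y
W(m(-29, 4), -568) - 647143 = (-802 - (4 - 1*(-29))) - 647143 = (-802 - (4 + 29)) - 647143 = (-802 - 1*33) - 647143 = (-802 - 33) - 647143 = -835 - 647143 = -647978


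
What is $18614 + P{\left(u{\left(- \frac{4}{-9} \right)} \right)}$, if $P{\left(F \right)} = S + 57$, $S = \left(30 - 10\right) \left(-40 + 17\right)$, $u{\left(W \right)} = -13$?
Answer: $18211$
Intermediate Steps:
$S = -460$ ($S = 20 \left(-23\right) = -460$)
$P{\left(F \right)} = -403$ ($P{\left(F \right)} = -460 + 57 = -403$)
$18614 + P{\left(u{\left(- \frac{4}{-9} \right)} \right)} = 18614 - 403 = 18211$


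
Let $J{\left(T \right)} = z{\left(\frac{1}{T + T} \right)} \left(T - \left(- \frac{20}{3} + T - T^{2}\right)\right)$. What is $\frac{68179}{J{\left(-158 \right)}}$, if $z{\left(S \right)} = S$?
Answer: $- \frac{16158423}{18728} \approx -862.79$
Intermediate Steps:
$J{\left(T \right)} = \frac{\frac{20}{3} + T^{2}}{2 T}$ ($J{\left(T \right)} = \frac{T - \left(- \frac{20}{3} + T - T^{2}\right)}{T + T} = \frac{T - \left(- \frac{20}{3} + T - T^{2}\right)}{2 T} = \frac{1}{2 T} \left(T + \left(\left(T^{2} - T\right) + \left(\frac{5}{3} + 5\right)\right)\right) = \frac{1}{2 T} \left(T + \left(\left(T^{2} - T\right) + \frac{20}{3}\right)\right) = \frac{1}{2 T} \left(T + \left(\frac{20}{3} + T^{2} - T\right)\right) = \frac{1}{2 T} \left(\frac{20}{3} + T^{2}\right) = \frac{\frac{20}{3} + T^{2}}{2 T}$)
$\frac{68179}{J{\left(-158 \right)}} = \frac{68179}{\frac{1}{2} \left(-158\right) + \frac{10}{3 \left(-158\right)}} = \frac{68179}{-79 + \frac{10}{3} \left(- \frac{1}{158}\right)} = \frac{68179}{-79 - \frac{5}{237}} = \frac{68179}{- \frac{18728}{237}} = 68179 \left(- \frac{237}{18728}\right) = - \frac{16158423}{18728}$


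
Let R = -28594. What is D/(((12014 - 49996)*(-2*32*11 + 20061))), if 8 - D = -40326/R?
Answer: -13459/1501629379354 ≈ -8.9629e-9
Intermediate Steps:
D = 94213/14297 (D = 8 - (-40326)/(-28594) = 8 - (-40326)*(-1)/28594 = 8 - 1*20163/14297 = 8 - 20163/14297 = 94213/14297 ≈ 6.5897)
D/(((12014 - 49996)*(-2*32*11 + 20061))) = 94213/(14297*(((12014 - 49996)*(-2*32*11 + 20061)))) = 94213/(14297*((-37982*(-64*11 + 20061)))) = 94213/(14297*((-37982*(-704 + 20061)))) = 94213/(14297*((-37982*19357))) = (94213/14297)/(-735217574) = (94213/14297)*(-1/735217574) = -13459/1501629379354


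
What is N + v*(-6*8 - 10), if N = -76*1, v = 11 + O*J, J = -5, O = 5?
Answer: 736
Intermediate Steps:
v = -14 (v = 11 + 5*(-5) = 11 - 25 = -14)
N = -76
N + v*(-6*8 - 10) = -76 - 14*(-6*8 - 10) = -76 - 14*(-48 - 10) = -76 - 14*(-58) = -76 + 812 = 736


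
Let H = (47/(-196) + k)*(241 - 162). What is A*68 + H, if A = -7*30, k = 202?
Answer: 325175/196 ≈ 1659.1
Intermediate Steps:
H = 3124055/196 (H = (47/(-196) + 202)*(241 - 162) = (47*(-1/196) + 202)*79 = (-47/196 + 202)*79 = (39545/196)*79 = 3124055/196 ≈ 15939.)
A = -210
A*68 + H = -210*68 + 3124055/196 = -14280 + 3124055/196 = 325175/196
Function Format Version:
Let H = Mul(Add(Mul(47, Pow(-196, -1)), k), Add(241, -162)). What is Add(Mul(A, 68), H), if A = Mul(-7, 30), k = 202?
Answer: Rational(325175, 196) ≈ 1659.1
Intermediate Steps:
H = Rational(3124055, 196) (H = Mul(Add(Mul(47, Pow(-196, -1)), 202), Add(241, -162)) = Mul(Add(Mul(47, Rational(-1, 196)), 202), 79) = Mul(Add(Rational(-47, 196), 202), 79) = Mul(Rational(39545, 196), 79) = Rational(3124055, 196) ≈ 15939.)
A = -210
Add(Mul(A, 68), H) = Add(Mul(-210, 68), Rational(3124055, 196)) = Add(-14280, Rational(3124055, 196)) = Rational(325175, 196)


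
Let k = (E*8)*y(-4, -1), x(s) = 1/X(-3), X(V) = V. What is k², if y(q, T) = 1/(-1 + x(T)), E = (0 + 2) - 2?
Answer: 0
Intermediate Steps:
E = 0 (E = 2 - 2 = 0)
x(s) = -⅓ (x(s) = 1/(-3) = -⅓)
y(q, T) = -¾ (y(q, T) = 1/(-1 - ⅓) = 1/(-4/3) = -¾)
k = 0 (k = (0*8)*(-¾) = 0*(-¾) = 0)
k² = 0² = 0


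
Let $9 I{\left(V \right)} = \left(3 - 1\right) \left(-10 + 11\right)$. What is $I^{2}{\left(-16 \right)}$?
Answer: $\frac{4}{81} \approx 0.049383$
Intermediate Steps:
$I{\left(V \right)} = \frac{2}{9}$ ($I{\left(V \right)} = \frac{\left(3 - 1\right) \left(-10 + 11\right)}{9} = \frac{2 \cdot 1}{9} = \frac{1}{9} \cdot 2 = \frac{2}{9}$)
$I^{2}{\left(-16 \right)} = \left(\frac{2}{9}\right)^{2} = \frac{4}{81}$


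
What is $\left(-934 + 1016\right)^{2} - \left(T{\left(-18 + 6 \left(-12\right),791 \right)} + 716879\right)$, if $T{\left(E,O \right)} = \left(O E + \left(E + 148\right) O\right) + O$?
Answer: $-685634$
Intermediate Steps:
$T{\left(E,O \right)} = O + E O + O \left(148 + E\right)$ ($T{\left(E,O \right)} = \left(E O + \left(148 + E\right) O\right) + O = \left(E O + O \left(148 + E\right)\right) + O = O + E O + O \left(148 + E\right)$)
$\left(-934 + 1016\right)^{2} - \left(T{\left(-18 + 6 \left(-12\right),791 \right)} + 716879\right) = \left(-934 + 1016\right)^{2} - \left(791 \left(149 + 2 \left(-18 + 6 \left(-12\right)\right)\right) + 716879\right) = 82^{2} - \left(791 \left(149 + 2 \left(-18 - 72\right)\right) + 716879\right) = 6724 - \left(791 \left(149 + 2 \left(-90\right)\right) + 716879\right) = 6724 - \left(791 \left(149 - 180\right) + 716879\right) = 6724 - \left(791 \left(-31\right) + 716879\right) = 6724 - \left(-24521 + 716879\right) = 6724 - 692358 = -685634$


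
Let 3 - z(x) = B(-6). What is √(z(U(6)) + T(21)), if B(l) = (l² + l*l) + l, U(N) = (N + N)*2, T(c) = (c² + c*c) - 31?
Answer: 2*√197 ≈ 28.071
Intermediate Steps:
T(c) = -31 + 2*c² (T(c) = (c² + c²) - 31 = 2*c² - 31 = -31 + 2*c²)
U(N) = 4*N (U(N) = (2*N)*2 = 4*N)
B(l) = l + 2*l² (B(l) = (l² + l²) + l = 2*l² + l = l + 2*l²)
z(x) = -63 (z(x) = 3 - (-6)*(1 + 2*(-6)) = 3 - (-6)*(1 - 12) = 3 - (-6)*(-11) = 3 - 1*66 = 3 - 66 = -63)
√(z(U(6)) + T(21)) = √(-63 + (-31 + 2*21²)) = √(-63 + (-31 + 2*441)) = √(-63 + (-31 + 882)) = √(-63 + 851) = √788 = 2*√197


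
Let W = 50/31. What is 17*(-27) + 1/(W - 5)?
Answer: -48226/105 ≈ -459.30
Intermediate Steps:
W = 50/31 (W = 50*(1/31) = 50/31 ≈ 1.6129)
17*(-27) + 1/(W - 5) = 17*(-27) + 1/(50/31 - 5) = -459 + 1/(-105/31) = -459 - 31/105 = -48226/105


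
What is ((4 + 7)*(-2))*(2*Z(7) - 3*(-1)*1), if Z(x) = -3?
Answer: 66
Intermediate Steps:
((4 + 7)*(-2))*(2*Z(7) - 3*(-1)*1) = ((4 + 7)*(-2))*(2*(-3) - 3*(-1)*1) = (11*(-2))*(-6 + 3*1) = -22*(-6 + 3) = -22*(-3) = 66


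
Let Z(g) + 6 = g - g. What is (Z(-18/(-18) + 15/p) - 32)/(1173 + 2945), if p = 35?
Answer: -19/2059 ≈ -0.0092278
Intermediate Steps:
Z(g) = -6 (Z(g) = -6 + (g - g) = -6 + 0 = -6)
(Z(-18/(-18) + 15/p) - 32)/(1173 + 2945) = (-6 - 32)/(1173 + 2945) = -38/4118 = -38*1/4118 = -19/2059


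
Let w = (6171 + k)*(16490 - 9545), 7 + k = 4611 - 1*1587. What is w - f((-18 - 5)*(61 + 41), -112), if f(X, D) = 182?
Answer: 63810478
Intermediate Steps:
k = 3017 (k = -7 + (4611 - 1*1587) = -7 + (4611 - 1587) = -7 + 3024 = 3017)
w = 63810660 (w = (6171 + 3017)*(16490 - 9545) = 9188*6945 = 63810660)
w - f((-18 - 5)*(61 + 41), -112) = 63810660 - 1*182 = 63810660 - 182 = 63810478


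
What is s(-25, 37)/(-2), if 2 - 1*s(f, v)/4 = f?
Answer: -54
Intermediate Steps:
s(f, v) = 8 - 4*f
s(-25, 37)/(-2) = (8 - 4*(-25))/(-2) = -(8 + 100)/2 = -½*108 = -54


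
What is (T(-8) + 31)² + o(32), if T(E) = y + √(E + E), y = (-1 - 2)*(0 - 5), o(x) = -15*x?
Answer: 1620 + 368*I ≈ 1620.0 + 368.0*I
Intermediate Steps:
y = 15 (y = -3*(-5) = 15)
T(E) = 15 + √2*√E (T(E) = 15 + √(E + E) = 15 + √(2*E) = 15 + √2*√E)
(T(-8) + 31)² + o(32) = ((15 + √2*√(-8)) + 31)² - 15*32 = ((15 + √2*(2*I*√2)) + 31)² - 480 = ((15 + 4*I) + 31)² - 480 = (46 + 4*I)² - 480 = -480 + (46 + 4*I)²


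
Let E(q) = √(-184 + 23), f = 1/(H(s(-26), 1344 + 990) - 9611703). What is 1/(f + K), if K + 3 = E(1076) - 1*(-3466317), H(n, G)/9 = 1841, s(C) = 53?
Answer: 45590247471982854150/158030113077711555426622363 - 92066596477956*I*√161/1106210791543980887986356541 ≈ 2.8849e-7 - 1.056e-12*I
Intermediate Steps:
H(n, G) = 16569 (H(n, G) = 9*1841 = 16569)
f = -1/9595134 (f = 1/(16569 - 9611703) = 1/(-9595134) = -1/9595134 ≈ -1.0422e-7)
E(q) = I*√161 (E(q) = √(-161) = I*√161)
K = 3466314 + I*√161 (K = -3 + (I*√161 - 1*(-3466317)) = -3 + (I*√161 + 3466317) = -3 + (3466317 + I*√161) = 3466314 + I*√161 ≈ 3.4663e+6 + 12.689*I)
1/(f + K) = 1/(-1/9595134 + (3466314 + I*√161)) = 1/(33259747316075/9595134 + I*√161)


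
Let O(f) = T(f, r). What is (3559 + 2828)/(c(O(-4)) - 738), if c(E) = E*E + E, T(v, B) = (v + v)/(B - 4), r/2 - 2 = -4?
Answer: -6387/736 ≈ -8.6780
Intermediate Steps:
r = -4 (r = 4 + 2*(-4) = 4 - 8 = -4)
T(v, B) = 2*v/(-4 + B) (T(v, B) = (2*v)/(-4 + B) = 2*v/(-4 + B))
O(f) = -f/4 (O(f) = 2*f/(-4 - 4) = 2*f/(-8) = 2*f*(-1/8) = -f/4)
c(E) = E + E**2 (c(E) = E**2 + E = E + E**2)
(3559 + 2828)/(c(O(-4)) - 738) = (3559 + 2828)/((-1/4*(-4))*(1 - 1/4*(-4)) - 738) = 6387/(1*(1 + 1) - 738) = 6387/(1*2 - 738) = 6387/(2 - 738) = 6387/(-736) = 6387*(-1/736) = -6387/736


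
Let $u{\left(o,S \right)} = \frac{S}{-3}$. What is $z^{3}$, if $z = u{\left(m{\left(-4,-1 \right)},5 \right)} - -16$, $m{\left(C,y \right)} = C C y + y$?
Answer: $\frac{79507}{27} \approx 2944.7$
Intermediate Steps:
$m{\left(C,y \right)} = y + y C^{2}$ ($m{\left(C,y \right)} = C^{2} y + y = y C^{2} + y = y + y C^{2}$)
$u{\left(o,S \right)} = - \frac{S}{3}$ ($u{\left(o,S \right)} = S \left(- \frac{1}{3}\right) = - \frac{S}{3}$)
$z = \frac{43}{3}$ ($z = \left(- \frac{1}{3}\right) 5 - -16 = - \frac{5}{3} + 16 = \frac{43}{3} \approx 14.333$)
$z^{3} = \left(\frac{43}{3}\right)^{3} = \frac{79507}{27}$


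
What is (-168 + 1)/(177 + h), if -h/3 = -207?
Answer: -167/798 ≈ -0.20927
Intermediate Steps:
h = 621 (h = -3*(-207) = 621)
(-168 + 1)/(177 + h) = (-168 + 1)/(177 + 621) = -167/798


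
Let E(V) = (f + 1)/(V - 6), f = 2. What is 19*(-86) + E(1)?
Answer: -8173/5 ≈ -1634.6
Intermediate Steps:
E(V) = 3/(-6 + V) (E(V) = (2 + 1)/(V - 6) = 3/(-6 + V))
19*(-86) + E(1) = 19*(-86) + 3/(-6 + 1) = -1634 + 3/(-5) = -1634 + 3*(-⅕) = -1634 - ⅗ = -8173/5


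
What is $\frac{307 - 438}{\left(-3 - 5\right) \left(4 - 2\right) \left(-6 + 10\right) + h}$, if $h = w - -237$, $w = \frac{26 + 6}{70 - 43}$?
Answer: $- \frac{3537}{4703} \approx -0.75207$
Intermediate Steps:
$w = \frac{32}{27} \approx 1.1852$
$h = \frac{6431}{27}$ ($h = \frac{32}{27} - -237 = \frac{32}{27} + 237 = \frac{6431}{27} \approx 238.19$)
$\frac{307 - 438}{\left(-3 - 5\right) \left(4 - 2\right) \left(-6 + 10\right) + h} = \frac{307 - 438}{\left(-3 - 5\right) \left(4 - 2\right) \left(-6 + 10\right) + \frac{6431}{27}} = - \frac{131}{\left(-8\right) 2 \cdot 4 + \frac{6431}{27}} = - \frac{131}{\left(-16\right) 4 + \frac{6431}{27}} = - \frac{131}{-64 + \frac{6431}{27}} = - \frac{131}{\frac{4703}{27}} = \left(-131\right) \frac{27}{4703} = - \frac{3537}{4703}$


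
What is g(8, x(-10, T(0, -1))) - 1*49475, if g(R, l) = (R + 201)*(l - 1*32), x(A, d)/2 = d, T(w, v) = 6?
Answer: -53655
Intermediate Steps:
x(A, d) = 2*d
g(R, l) = (-32 + l)*(201 + R) (g(R, l) = (201 + R)*(l - 32) = (201 + R)*(-32 + l) = (-32 + l)*(201 + R))
g(8, x(-10, T(0, -1))) - 1*49475 = (-6432 - 32*8 + 201*(2*6) + 8*(2*6)) - 1*49475 = (-6432 - 256 + 201*12 + 8*12) - 49475 = (-6432 - 256 + 2412 + 96) - 49475 = -4180 - 49475 = -53655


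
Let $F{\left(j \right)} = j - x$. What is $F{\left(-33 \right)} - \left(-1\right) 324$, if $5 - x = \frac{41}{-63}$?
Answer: $\frac{17977}{63} \approx 285.35$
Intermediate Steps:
$x = \frac{356}{63}$ ($x = 5 - \frac{41}{-63} = 5 - 41 \left(- \frac{1}{63}\right) = 5 - - \frac{41}{63} = 5 + \frac{41}{63} = \frac{356}{63} \approx 5.6508$)
$F{\left(j \right)} = - \frac{356}{63} + j$ ($F{\left(j \right)} = j - \frac{356}{63} = - \frac{356}{63} + j$)
$F{\left(-33 \right)} - \left(-1\right) 324 = \left(- \frac{356}{63} - 33\right) - \left(-1\right) 324 = - \frac{2435}{63} - -324 = - \frac{2435}{63} + 324 = \frac{17977}{63}$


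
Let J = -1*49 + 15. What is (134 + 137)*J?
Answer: -9214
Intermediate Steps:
J = -34 (J = -49 + 15 = -34)
(134 + 137)*J = (134 + 137)*(-34) = 271*(-34) = -9214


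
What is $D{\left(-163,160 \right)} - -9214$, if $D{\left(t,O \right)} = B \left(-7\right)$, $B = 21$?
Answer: $9067$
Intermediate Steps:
$D{\left(t,O \right)} = -147$ ($D{\left(t,O \right)} = 21 \left(-7\right) = -147$)
$D{\left(-163,160 \right)} - -9214 = -147 - -9214 = -147 + 9214 = 9067$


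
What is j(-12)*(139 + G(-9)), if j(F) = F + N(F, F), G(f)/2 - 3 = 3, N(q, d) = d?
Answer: -3624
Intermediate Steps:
G(f) = 12 (G(f) = 6 + 2*3 = 6 + 6 = 12)
j(F) = 2*F (j(F) = F + F = 2*F)
j(-12)*(139 + G(-9)) = (2*(-12))*(139 + 12) = -24*151 = -3624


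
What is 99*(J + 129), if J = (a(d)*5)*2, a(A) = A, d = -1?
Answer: 11781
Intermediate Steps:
J = -10 (J = -1*5*2 = -5*2 = -10)
99*(J + 129) = 99*(-10 + 129) = 99*119 = 11781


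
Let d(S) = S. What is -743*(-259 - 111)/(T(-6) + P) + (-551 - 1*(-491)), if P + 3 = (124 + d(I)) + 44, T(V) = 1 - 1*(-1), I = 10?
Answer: 264290/177 ≈ 1493.2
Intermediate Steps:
T(V) = 2 (T(V) = 1 + 1 = 2)
P = 175 (P = -3 + ((124 + 10) + 44) = -3 + (134 + 44) = -3 + 178 = 175)
-743*(-259 - 111)/(T(-6) + P) + (-551 - 1*(-491)) = -743*(-259 - 111)/(2 + 175) + (-551 - 1*(-491)) = -(-274910)/177 + (-551 + 491) = -(-274910)/177 - 60 = -743*(-370/177) - 60 = 274910/177 - 60 = 264290/177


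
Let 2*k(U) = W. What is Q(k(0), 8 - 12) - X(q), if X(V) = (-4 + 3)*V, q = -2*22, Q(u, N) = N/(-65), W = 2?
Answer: -2856/65 ≈ -43.938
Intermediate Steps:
k(U) = 1 (k(U) = (½)*2 = 1)
Q(u, N) = -N/65 (Q(u, N) = N*(-1/65) = -N/65)
q = -44
X(V) = -V
Q(k(0), 8 - 12) - X(q) = -(8 - 12)/65 - (-1)*(-44) = -1/65*(-4) - 1*44 = 4/65 - 44 = -2856/65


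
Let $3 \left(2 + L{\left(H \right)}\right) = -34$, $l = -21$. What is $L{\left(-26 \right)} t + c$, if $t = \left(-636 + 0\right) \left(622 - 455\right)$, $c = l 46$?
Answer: $1415194$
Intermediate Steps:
$c = -966$ ($c = \left(-21\right) 46 = -966$)
$L{\left(H \right)} = - \frac{40}{3}$ ($L{\left(H \right)} = -2 + \frac{1}{3} \left(-34\right) = -2 - \frac{34}{3} = - \frac{40}{3}$)
$t = -106212$ ($t = \left(-636\right) 167 = -106212$)
$L{\left(-26 \right)} t + c = \left(- \frac{40}{3}\right) \left(-106212\right) - 966 = 1416160 - 966 = 1415194$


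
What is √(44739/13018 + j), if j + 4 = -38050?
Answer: I*√6448365189194/13018 ≈ 195.07*I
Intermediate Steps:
j = -38054 (j = -4 - 38050 = -38054)
√(44739/13018 + j) = √(44739/13018 - 38054) = √(-495342233/13018) = I*√6448365189194/13018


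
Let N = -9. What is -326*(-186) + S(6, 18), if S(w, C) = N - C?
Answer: 60609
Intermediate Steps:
S(w, C) = -9 - C
-326*(-186) + S(6, 18) = -326*(-186) + (-9 - 1*18) = 60636 + (-9 - 18) = 60636 - 27 = 60609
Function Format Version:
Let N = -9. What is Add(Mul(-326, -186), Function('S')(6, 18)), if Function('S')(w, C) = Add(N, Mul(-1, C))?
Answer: 60609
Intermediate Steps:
Function('S')(w, C) = Add(-9, Mul(-1, C))
Add(Mul(-326, -186), Function('S')(6, 18)) = Add(Mul(-326, -186), Add(-9, Mul(-1, 18))) = Add(60636, Add(-9, -18)) = Add(60636, -27) = 60609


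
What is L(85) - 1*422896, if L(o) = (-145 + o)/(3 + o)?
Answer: -9303727/22 ≈ -4.2290e+5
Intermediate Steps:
L(o) = (-145 + o)/(3 + o)
L(85) - 1*422896 = (-145 + 85)/(3 + 85) - 1*422896 = -60/88 - 422896 = (1/88)*(-60) - 422896 = -15/22 - 422896 = -9303727/22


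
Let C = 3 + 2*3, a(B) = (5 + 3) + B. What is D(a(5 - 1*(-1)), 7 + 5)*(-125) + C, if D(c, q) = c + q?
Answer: -3241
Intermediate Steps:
a(B) = 8 + B
C = 9 (C = 3 + 6 = 9)
D(a(5 - 1*(-1)), 7 + 5)*(-125) + C = ((8 + (5 - 1*(-1))) + (7 + 5))*(-125) + 9 = ((8 + (5 + 1)) + 12)*(-125) + 9 = ((8 + 6) + 12)*(-125) + 9 = (14 + 12)*(-125) + 9 = 26*(-125) + 9 = -3250 + 9 = -3241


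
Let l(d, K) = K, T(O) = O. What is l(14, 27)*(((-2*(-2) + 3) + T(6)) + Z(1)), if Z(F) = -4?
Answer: 243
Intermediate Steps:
l(14, 27)*(((-2*(-2) + 3) + T(6)) + Z(1)) = 27*(((-2*(-2) + 3) + 6) - 4) = 27*(((4 + 3) + 6) - 4) = 27*((7 + 6) - 4) = 27*(13 - 4) = 27*9 = 243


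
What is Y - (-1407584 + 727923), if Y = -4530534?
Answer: -3850873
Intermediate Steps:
Y - (-1407584 + 727923) = -4530534 - (-1407584 + 727923) = -4530534 - 1*(-679661) = -4530534 + 679661 = -3850873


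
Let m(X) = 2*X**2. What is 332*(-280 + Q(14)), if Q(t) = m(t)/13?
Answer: -1078336/13 ≈ -82949.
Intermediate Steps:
Q(t) = 2*t**2/13 (Q(t) = (2*t**2)/13 = (2*t**2)*(1/13) = 2*t**2/13)
332*(-280 + Q(14)) = 332*(-280 + (2/13)*14**2) = 332*(-280 + (2/13)*196) = 332*(-280 + 392/13) = 332*(-3248/13) = -1078336/13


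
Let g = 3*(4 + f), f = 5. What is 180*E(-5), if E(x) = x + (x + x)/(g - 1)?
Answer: -12600/13 ≈ -969.23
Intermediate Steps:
g = 27 (g = 3*(4 + 5) = 3*9 = 27)
E(x) = 14*x/13 (E(x) = x + (x + x)/(27 - 1) = x + (2*x)/26 = x + (2*x)*(1/26) = x + x/13 = 14*x/13)
180*E(-5) = 180*((14/13)*(-5)) = 180*(-70/13) = -12600/13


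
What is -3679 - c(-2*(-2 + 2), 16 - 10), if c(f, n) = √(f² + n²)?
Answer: -3685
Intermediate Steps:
-3679 - c(-2*(-2 + 2), 16 - 10) = -3679 - √((-2*(-2 + 2))² + (16 - 10)²) = -3679 - √((-2*0)² + 6²) = -3679 - √(0² + 36) = -3679 - √(0 + 36) = -3679 - √36 = -3679 - 1*6 = -3679 - 6 = -3685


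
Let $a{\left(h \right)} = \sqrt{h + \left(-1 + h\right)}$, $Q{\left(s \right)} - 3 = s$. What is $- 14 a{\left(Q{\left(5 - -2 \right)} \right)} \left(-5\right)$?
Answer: $70 \sqrt{19} \approx 305.12$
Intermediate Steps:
$Q{\left(s \right)} = 3 + s$
$a{\left(h \right)} = \sqrt{-1 + 2 h}$
$- 14 a{\left(Q{\left(5 - -2 \right)} \right)} \left(-5\right) = - 14 \sqrt{-1 + 2 \left(3 + \left(5 - -2\right)\right)} \left(-5\right) = - 14 \sqrt{-1 + 2 \left(3 + \left(5 + 2\right)\right)} \left(-5\right) = - 14 \sqrt{-1 + 2 \left(3 + 7\right)} \left(-5\right) = - 14 \sqrt{-1 + 2 \cdot 10} \left(-5\right) = - 14 \sqrt{-1 + 20} \left(-5\right) = - 14 \sqrt{19} \left(-5\right) = 70 \sqrt{19}$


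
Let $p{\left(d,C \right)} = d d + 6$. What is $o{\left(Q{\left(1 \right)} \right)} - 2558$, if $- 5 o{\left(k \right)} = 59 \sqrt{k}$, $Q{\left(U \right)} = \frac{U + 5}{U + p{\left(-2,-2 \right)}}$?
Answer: $-2558 - \frac{59 \sqrt{66}}{55} \approx -2566.7$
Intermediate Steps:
$p{\left(d,C \right)} = 6 + d^{2}$ ($p{\left(d,C \right)} = d^{2} + 6 = 6 + d^{2}$)
$Q{\left(U \right)} = \frac{5 + U}{10 + U}$ ($Q{\left(U \right)} = \frac{U + 5}{U + \left(6 + \left(-2\right)^{2}\right)} = \frac{5 + U}{U + \left(6 + 4\right)} = \frac{5 + U}{U + 10} = \frac{5 + U}{10 + U}$)
$o{\left(k \right)} = - \frac{59 \sqrt{k}}{5}$
$o{\left(Q{\left(1 \right)} \right)} - 2558 = - \frac{59 \sqrt{\frac{5 + 1}{10 + 1}}}{5} - 2558 = - \frac{59 \sqrt{\frac{1}{11} \cdot 6}}{5} - 2558 = - \frac{59 \sqrt{\frac{6}{11}}}{5} - 2558 = - \frac{59 \frac{\sqrt{66}}{11}}{5} - 2558 = - \frac{59 \sqrt{66}}{55} - 2558 = -2558 - \frac{59 \sqrt{66}}{55}$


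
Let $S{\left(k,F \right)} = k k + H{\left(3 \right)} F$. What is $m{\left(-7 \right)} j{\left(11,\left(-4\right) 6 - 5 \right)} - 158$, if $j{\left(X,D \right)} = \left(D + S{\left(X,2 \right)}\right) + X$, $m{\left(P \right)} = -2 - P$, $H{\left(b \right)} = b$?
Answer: $387$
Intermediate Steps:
$S{\left(k,F \right)} = k^{2} + 3 F$ ($S{\left(k,F \right)} = k k + 3 F = k^{2} + 3 F$)
$j{\left(X,D \right)} = 6 + D + X + X^{2}$ ($j{\left(X,D \right)} = \left(D + \left(X^{2} + 3 \cdot 2\right)\right) + X = \left(D + \left(X^{2} + 6\right)\right) + X = \left(D + \left(6 + X^{2}\right)\right) + X = \left(6 + D + X^{2}\right) + X = 6 + D + X + X^{2}$)
$m{\left(-7 \right)} j{\left(11,\left(-4\right) 6 - 5 \right)} - 158 = \left(-2 - -7\right) \left(6 - 29 + 11 + 11^{2}\right) - 158 = \left(-2 + 7\right) \left(6 - 29 + 11 + 121\right) - 158 = 5 \left(6 - 29 + 11 + 121\right) - 158 = 5 \cdot 109 - 158 = 545 - 158 = 387$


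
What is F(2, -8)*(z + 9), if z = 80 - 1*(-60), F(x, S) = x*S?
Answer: -2384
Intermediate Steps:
F(x, S) = S*x
z = 140 (z = 80 + 60 = 140)
F(2, -8)*(z + 9) = (-8*2)*(140 + 9) = -16*149 = -2384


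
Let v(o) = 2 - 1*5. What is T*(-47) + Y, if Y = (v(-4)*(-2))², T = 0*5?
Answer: 36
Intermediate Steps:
v(o) = -3 (v(o) = 2 - 5 = -3)
T = 0
Y = 36 (Y = (-3*(-2))² = 6² = 36)
T*(-47) + Y = 0*(-47) + 36 = 0 + 36 = 36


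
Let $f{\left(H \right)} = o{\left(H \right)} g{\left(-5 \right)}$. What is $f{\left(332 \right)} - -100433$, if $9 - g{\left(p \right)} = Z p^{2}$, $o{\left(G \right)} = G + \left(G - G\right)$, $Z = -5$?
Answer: $144921$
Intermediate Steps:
$o{\left(G \right)} = G$ ($o{\left(G \right)} = G + 0 = G$)
$g{\left(p \right)} = 9 + 5 p^{2}$ ($g{\left(p \right)} = 9 - - 5 p^{2} = 9 + 5 p^{2}$)
$f{\left(H \right)} = 134 H$ ($f{\left(H \right)} = H \left(9 + 5 \left(-5\right)^{2}\right) = H \left(9 + 5 \cdot 25\right) = H \left(9 + 125\right) = H 134 = 134 H$)
$f{\left(332 \right)} - -100433 = 134 \cdot 332 - -100433 = 44488 + 100433 = 144921$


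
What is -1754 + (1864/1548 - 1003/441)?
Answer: -3697933/2107 ≈ -1755.1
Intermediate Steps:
-1754 + (1864/1548 - 1003/441) = -1754 + (1864*(1/1548) - 1003*1/441) = -1754 + (466/387 - 1003/441) = -1754 - 2255/2107 = -3697933/2107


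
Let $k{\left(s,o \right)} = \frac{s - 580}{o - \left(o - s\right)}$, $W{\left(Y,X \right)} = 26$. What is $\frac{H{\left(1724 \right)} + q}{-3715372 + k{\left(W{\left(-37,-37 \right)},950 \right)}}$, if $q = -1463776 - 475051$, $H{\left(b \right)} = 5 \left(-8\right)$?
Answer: $\frac{25205271}{48300113} \approx 0.52185$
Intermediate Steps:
$k{\left(s,o \right)} = \frac{-580 + s}{s}$
$H{\left(b \right)} = -40$
$q = -1938827$ ($q = -1463776 - 475051 = -1938827$)
$\frac{H{\left(1724 \right)} + q}{-3715372 + k{\left(W{\left(-37,-37 \right)},950 \right)}} = \frac{-40 - 1938827}{-3715372 + \frac{-580 + 26}{26}} = - \frac{1938867}{-3715372 + \frac{1}{26} \left(-554\right)} = - \frac{1938867}{-3715372 - \frac{277}{13}} = - \frac{1938867}{- \frac{48300113}{13}} = \left(-1938867\right) \left(- \frac{13}{48300113}\right) = \frac{25205271}{48300113}$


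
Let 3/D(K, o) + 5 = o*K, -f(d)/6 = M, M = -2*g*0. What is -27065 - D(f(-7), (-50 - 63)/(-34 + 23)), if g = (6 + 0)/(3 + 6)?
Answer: -135322/5 ≈ -27064.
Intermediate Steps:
g = ⅔ (g = 6/9 = 6*(⅑) = ⅔ ≈ 0.66667)
M = 0 (M = -2*⅔*0 = -4/3*0 = 0)
f(d) = 0 (f(d) = -6*0 = 0)
D(K, o) = 3/(-5 + K*o) (D(K, o) = 3/(-5 + o*K) = 3/(-5 + K*o))
-27065 - D(f(-7), (-50 - 63)/(-34 + 23)) = -27065 - 3/(-5 + 0*((-50 - 63)/(-34 + 23))) = -27065 - 3/(-5 + 0*(-113/(-11))) = -27065 - 3/(-5 + 0*(-113*(-1/11))) = -27065 - 3/(-5 + 0*(113/11)) = -27065 - 3/(-5 + 0) = -27065 - 3/(-5) = -27065 - 3*(-1)/5 = -27065 - 1*(-⅗) = -27065 + ⅗ = -135322/5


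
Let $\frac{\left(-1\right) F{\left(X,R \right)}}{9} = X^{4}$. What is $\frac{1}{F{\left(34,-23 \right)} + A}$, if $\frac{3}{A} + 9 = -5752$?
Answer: $- \frac{5761}{69287685267} \approx -8.3146 \cdot 10^{-8}$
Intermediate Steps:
$F{\left(X,R \right)} = - 9 X^{4}$
$A = - \frac{3}{5761}$ ($A = \frac{3}{-9 - 5752} = \frac{3}{-5761} = 3 \left(- \frac{1}{5761}\right) = - \frac{3}{5761} \approx -0.00052074$)
$\frac{1}{F{\left(34,-23 \right)} + A} = \frac{1}{- 9 \cdot 34^{4} - \frac{3}{5761}} = \frac{1}{\left(-9\right) 1336336 - \frac{3}{5761}} = \frac{1}{-12027024 - \frac{3}{5761}} = \frac{1}{- \frac{69287685267}{5761}} = - \frac{5761}{69287685267}$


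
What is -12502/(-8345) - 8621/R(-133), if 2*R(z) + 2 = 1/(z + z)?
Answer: 38279937906/4447885 ≈ 8606.3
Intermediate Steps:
R(z) = -1 + 1/(4*z) (R(z) = -1 + 1/(2*(z + z)) = -1 + 1/(2*((2*z))) = -1 + (1/(2*z))/2 = -1 + 1/(4*z))
-12502/(-8345) - 8621/R(-133) = -12502/(-8345) - 8621*(-133/(¼ - 1*(-133))) = -12502*(-1/8345) - 8621*(-133/(¼ + 133)) = 12502/8345 - 8621/((-1/133*533/4)) = 12502/8345 - 8621/(-533/532) = 12502/8345 - 8621*(-532/533) = 12502/8345 + 4586372/533 = 38279937906/4447885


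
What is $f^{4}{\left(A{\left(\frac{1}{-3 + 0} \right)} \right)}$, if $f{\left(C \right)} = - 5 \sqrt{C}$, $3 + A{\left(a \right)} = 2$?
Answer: $625$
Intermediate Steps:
$A{\left(a \right)} = -1$ ($A{\left(a \right)} = -3 + 2 = -1$)
$f^{4}{\left(A{\left(\frac{1}{-3 + 0} \right)} \right)} = \left(- 5 \sqrt{-1}\right)^{4} = \left(- 5 i\right)^{4} = 625$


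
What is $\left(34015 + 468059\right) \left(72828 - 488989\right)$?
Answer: $-208943617914$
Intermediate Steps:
$\left(34015 + 468059\right) \left(72828 - 488989\right) = 502074 \left(-416161\right) = -208943617914$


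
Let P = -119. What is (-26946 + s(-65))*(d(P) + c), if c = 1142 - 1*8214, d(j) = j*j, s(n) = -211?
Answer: -192515973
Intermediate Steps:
d(j) = j²
c = -7072 (c = 1142 - 8214 = -7072)
(-26946 + s(-65))*(d(P) + c) = (-26946 - 211)*((-119)² - 7072) = -27157*(14161 - 7072) = -27157*7089 = -192515973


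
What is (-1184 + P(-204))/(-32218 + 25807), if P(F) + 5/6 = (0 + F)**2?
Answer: -242587/38466 ≈ -6.3065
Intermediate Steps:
P(F) = -5/6 + F**2 (P(F) = -5/6 + (0 + F)**2 = -5/6 + F**2)
(-1184 + P(-204))/(-32218 + 25807) = (-1184 + (-5/6 + (-204)**2))/(-32218 + 25807) = (-1184 + (-5/6 + 41616))/(-6411) = (-1184 + 249691/6)*(-1/6411) = (242587/6)*(-1/6411) = -242587/38466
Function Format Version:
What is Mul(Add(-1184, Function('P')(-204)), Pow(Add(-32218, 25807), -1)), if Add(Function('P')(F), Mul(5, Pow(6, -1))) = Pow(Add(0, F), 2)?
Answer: Rational(-242587, 38466) ≈ -6.3065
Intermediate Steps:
Function('P')(F) = Add(Rational(-5, 6), Pow(F, 2)) (Function('P')(F) = Add(Rational(-5, 6), Pow(Add(0, F), 2)) = Add(Rational(-5, 6), Pow(F, 2)))
Mul(Add(-1184, Function('P')(-204)), Pow(Add(-32218, 25807), -1)) = Mul(Add(-1184, Add(Rational(-5, 6), Pow(-204, 2))), Pow(Add(-32218, 25807), -1)) = Mul(Add(-1184, Add(Rational(-5, 6), 41616)), Pow(-6411, -1)) = Mul(Add(-1184, Rational(249691, 6)), Rational(-1, 6411)) = Mul(Rational(242587, 6), Rational(-1, 6411)) = Rational(-242587, 38466)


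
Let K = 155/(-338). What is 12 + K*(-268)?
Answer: 22798/169 ≈ 134.90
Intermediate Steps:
K = -155/338 (K = 155*(-1/338) = -155/338 ≈ -0.45858)
12 + K*(-268) = 12 - 155/338*(-268) = 12 + 20770/169 = 22798/169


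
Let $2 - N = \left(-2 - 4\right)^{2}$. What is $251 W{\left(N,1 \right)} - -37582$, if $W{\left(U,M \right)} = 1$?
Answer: $37833$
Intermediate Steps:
$N = -34$ ($N = 2 - \left(-2 - 4\right)^{2} = 2 - \left(-6\right)^{2} = 2 - 36 = -34$)
$251 W{\left(N,1 \right)} - -37582 = 251 \cdot 1 - -37582 = 251 + 37582 = 37833$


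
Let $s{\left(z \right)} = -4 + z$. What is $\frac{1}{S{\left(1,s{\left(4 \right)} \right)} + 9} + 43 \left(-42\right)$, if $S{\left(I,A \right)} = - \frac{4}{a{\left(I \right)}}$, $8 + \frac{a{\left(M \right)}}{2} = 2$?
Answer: $- \frac{50565}{28} \approx -1805.9$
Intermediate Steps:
$a{\left(M \right)} = -12$ ($a{\left(M \right)} = -16 + 2 \cdot 2 = -16 + 4 = -12$)
$S{\left(I,A \right)} = \frac{1}{3}$ ($S{\left(I,A \right)} = - \frac{4}{-12} = \left(-4\right) \left(- \frac{1}{12}\right) = \frac{1}{3}$)
$\frac{1}{S{\left(1,s{\left(4 \right)} \right)} + 9} + 43 \left(-42\right) = \frac{1}{\frac{1}{3} + 9} + 43 \left(-42\right) = \frac{1}{\frac{28}{3}} - 1806 = \frac{3}{28} - 1806 = - \frac{50565}{28}$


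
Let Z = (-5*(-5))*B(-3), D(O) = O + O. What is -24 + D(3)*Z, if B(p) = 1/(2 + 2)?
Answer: 27/2 ≈ 13.500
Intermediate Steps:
D(O) = 2*O
B(p) = ¼ (B(p) = 1/4 = ¼)
Z = 25/4 (Z = -5*(-5)*(¼) = 25*(¼) = 25/4 ≈ 6.2500)
-24 + D(3)*Z = -24 + (2*3)*(25/4) = -24 + 6*(25/4) = -24 + 75/2 = 27/2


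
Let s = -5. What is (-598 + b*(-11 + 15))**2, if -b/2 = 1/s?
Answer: 8892324/25 ≈ 3.5569e+5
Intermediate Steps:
b = 2/5 (b = -2/(-5) = -2*(-1/5) = 2/5 ≈ 0.40000)
(-598 + b*(-11 + 15))**2 = (-598 + 2*(-11 + 15)/5)**2 = (-598 + (2/5)*4)**2 = (-598 + 8/5)**2 = (-2982/5)**2 = 8892324/25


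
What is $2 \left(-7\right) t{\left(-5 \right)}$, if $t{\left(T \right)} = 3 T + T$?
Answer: $280$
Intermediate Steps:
$t{\left(T \right)} = 4 T$
$2 \left(-7\right) t{\left(-5 \right)} = 2 \left(-7\right) 4 \left(-5\right) = \left(-14\right) \left(-20\right) = 280$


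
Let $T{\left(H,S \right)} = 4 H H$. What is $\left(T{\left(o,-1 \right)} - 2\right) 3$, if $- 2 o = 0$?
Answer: $-6$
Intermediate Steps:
$o = 0$ ($o = \left(- \frac{1}{2}\right) 0 = 0$)
$T{\left(H,S \right)} = 4 H^{2}$
$\left(T{\left(o,-1 \right)} - 2\right) 3 = \left(4 \cdot 0^{2} - 2\right) 3 = \left(4 \cdot 0 + \left(-2 + 0\right)\right) 3 = \left(0 - 2\right) 3 = \left(-2\right) 3 = -6$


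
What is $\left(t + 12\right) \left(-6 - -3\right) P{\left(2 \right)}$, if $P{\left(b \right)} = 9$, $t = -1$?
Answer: $-297$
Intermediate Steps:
$\left(t + 12\right) \left(-6 - -3\right) P{\left(2 \right)} = \left(-1 + 12\right) \left(-6 - -3\right) 9 = 11 \left(-6 + 3\right) 9 = 11 \left(-3\right) 9 = \left(-33\right) 9 = -297$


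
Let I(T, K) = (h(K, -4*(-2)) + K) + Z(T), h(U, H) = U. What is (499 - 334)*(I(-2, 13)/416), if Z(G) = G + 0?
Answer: 495/52 ≈ 9.5192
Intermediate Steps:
Z(G) = G
I(T, K) = T + 2*K (I(T, K) = (K + K) + T = 2*K + T = T + 2*K)
(499 - 334)*(I(-2, 13)/416) = (499 - 334)*((-2 + 2*13)/416) = 165*((-2 + 26)*(1/416)) = 165*(24*(1/416)) = 165*(3/52) = 495/52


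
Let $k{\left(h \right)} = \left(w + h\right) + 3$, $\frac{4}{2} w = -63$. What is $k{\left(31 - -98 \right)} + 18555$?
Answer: $\frac{37311}{2} \approx 18656.0$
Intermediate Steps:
$w = - \frac{63}{2}$ ($w = \frac{1}{2} \left(-63\right) = - \frac{63}{2} \approx -31.5$)
$k{\left(h \right)} = - \frac{57}{2} + h$ ($k{\left(h \right)} = \left(- \frac{63}{2} + h\right) + 3 = - \frac{57}{2} + h$)
$k{\left(31 - -98 \right)} + 18555 = \left(- \frac{57}{2} + \left(31 - -98\right)\right) + 18555 = \left(- \frac{57}{2} + \left(31 + 98\right)\right) + 18555 = \left(- \frac{57}{2} + 129\right) + 18555 = \frac{201}{2} + 18555 = \frac{37311}{2}$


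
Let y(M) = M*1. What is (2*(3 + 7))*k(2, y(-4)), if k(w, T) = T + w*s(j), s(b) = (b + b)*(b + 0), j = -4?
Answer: 1200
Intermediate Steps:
y(M) = M
s(b) = 2*b² (s(b) = (2*b)*b = 2*b²)
k(w, T) = T + 32*w (k(w, T) = T + w*(2*(-4)²) = T + w*(2*16) = T + w*32 = T + 32*w)
(2*(3 + 7))*k(2, y(-4)) = (2*(3 + 7))*(-4 + 32*2) = (2*10)*(-4 + 64) = 20*60 = 1200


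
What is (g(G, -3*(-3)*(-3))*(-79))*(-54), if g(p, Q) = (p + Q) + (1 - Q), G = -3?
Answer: -8532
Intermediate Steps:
g(p, Q) = 1 + p (g(p, Q) = (Q + p) + (1 - Q) = 1 + p)
(g(G, -3*(-3)*(-3))*(-79))*(-54) = ((1 - 3)*(-79))*(-54) = -2*(-79)*(-54) = 158*(-54) = -8532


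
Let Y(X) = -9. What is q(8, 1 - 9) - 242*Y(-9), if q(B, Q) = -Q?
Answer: 2186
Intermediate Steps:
q(8, 1 - 9) - 242*Y(-9) = -(1 - 9) - 242*(-9) = -1*(-8) + 2178 = 8 + 2178 = 2186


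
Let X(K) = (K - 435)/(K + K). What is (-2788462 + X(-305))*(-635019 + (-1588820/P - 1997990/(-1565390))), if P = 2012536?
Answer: 4253603348270584126679042/2402182843393 ≈ 1.7707e+12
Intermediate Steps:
X(K) = (-435 + K)/(2*K) (X(K) = (-435 + K)/((2*K)) = (-435 + K)*(1/(2*K)) = (-435 + K)/(2*K))
(-2788462 + X(-305))*(-635019 + (-1588820/P - 1997990/(-1565390))) = (-2788462 + (½)*(-435 - 305)/(-305))*(-635019 + (-1588820/2012536 - 1997990/(-1565390))) = (-2788462 + (½)*(-1/305)*(-740))*(-635019 + (-1588820*1/2012536 - 1997990*(-1/1565390))) = (-2788462 + 74/61)*(-635019 + (-397205/503134 + 199799/156539)) = -170096108*(-635019 + 38347596571/78760093226)/61 = -170096108/61*(-50014117292684723/78760093226) = 4253603348270584126679042/2402182843393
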